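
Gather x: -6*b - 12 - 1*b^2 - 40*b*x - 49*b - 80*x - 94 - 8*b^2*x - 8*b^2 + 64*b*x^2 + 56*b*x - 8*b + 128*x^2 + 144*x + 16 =-9*b^2 - 63*b + x^2*(64*b + 128) + x*(-8*b^2 + 16*b + 64) - 90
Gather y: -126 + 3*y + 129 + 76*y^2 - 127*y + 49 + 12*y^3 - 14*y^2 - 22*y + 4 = 12*y^3 + 62*y^2 - 146*y + 56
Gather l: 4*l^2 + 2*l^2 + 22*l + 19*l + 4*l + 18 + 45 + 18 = 6*l^2 + 45*l + 81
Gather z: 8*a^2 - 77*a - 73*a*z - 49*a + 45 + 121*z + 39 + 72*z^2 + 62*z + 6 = 8*a^2 - 126*a + 72*z^2 + z*(183 - 73*a) + 90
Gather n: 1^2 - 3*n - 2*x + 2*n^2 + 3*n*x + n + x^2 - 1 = 2*n^2 + n*(3*x - 2) + x^2 - 2*x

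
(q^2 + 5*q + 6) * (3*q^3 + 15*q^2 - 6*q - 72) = 3*q^5 + 30*q^4 + 87*q^3 - 12*q^2 - 396*q - 432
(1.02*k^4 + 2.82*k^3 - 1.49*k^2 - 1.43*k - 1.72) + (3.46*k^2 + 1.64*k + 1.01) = 1.02*k^4 + 2.82*k^3 + 1.97*k^2 + 0.21*k - 0.71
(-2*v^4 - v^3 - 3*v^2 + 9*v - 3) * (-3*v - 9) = 6*v^5 + 21*v^4 + 18*v^3 - 72*v + 27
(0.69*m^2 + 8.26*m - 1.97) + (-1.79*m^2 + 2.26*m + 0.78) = -1.1*m^2 + 10.52*m - 1.19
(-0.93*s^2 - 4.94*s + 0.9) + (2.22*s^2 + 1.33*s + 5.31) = 1.29*s^2 - 3.61*s + 6.21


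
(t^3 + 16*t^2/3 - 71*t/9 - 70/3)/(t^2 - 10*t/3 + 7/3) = (t^2 + 23*t/3 + 10)/(t - 1)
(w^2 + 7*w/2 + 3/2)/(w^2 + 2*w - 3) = (w + 1/2)/(w - 1)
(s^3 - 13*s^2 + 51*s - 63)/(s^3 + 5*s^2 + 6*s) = (s^3 - 13*s^2 + 51*s - 63)/(s*(s^2 + 5*s + 6))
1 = 1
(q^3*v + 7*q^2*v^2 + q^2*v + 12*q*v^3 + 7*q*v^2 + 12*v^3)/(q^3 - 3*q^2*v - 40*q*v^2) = v*(q^3 + 7*q^2*v + q^2 + 12*q*v^2 + 7*q*v + 12*v^2)/(q*(q^2 - 3*q*v - 40*v^2))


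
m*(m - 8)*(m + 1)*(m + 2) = m^4 - 5*m^3 - 22*m^2 - 16*m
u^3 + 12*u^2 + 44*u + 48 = (u + 2)*(u + 4)*(u + 6)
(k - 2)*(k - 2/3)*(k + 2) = k^3 - 2*k^2/3 - 4*k + 8/3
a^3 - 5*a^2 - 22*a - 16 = (a - 8)*(a + 1)*(a + 2)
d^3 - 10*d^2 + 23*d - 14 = (d - 7)*(d - 2)*(d - 1)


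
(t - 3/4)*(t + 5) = t^2 + 17*t/4 - 15/4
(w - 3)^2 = w^2 - 6*w + 9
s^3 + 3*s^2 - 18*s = s*(s - 3)*(s + 6)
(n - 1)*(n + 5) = n^2 + 4*n - 5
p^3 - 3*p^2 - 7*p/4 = p*(p - 7/2)*(p + 1/2)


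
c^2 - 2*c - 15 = (c - 5)*(c + 3)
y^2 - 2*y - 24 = (y - 6)*(y + 4)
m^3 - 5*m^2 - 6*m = m*(m - 6)*(m + 1)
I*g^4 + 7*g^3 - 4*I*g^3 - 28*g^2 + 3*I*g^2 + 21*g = g*(g - 3)*(g - 7*I)*(I*g - I)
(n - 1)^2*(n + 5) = n^3 + 3*n^2 - 9*n + 5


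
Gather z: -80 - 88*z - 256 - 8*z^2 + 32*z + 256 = -8*z^2 - 56*z - 80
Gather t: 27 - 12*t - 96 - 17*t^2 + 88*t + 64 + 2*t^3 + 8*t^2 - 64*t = 2*t^3 - 9*t^2 + 12*t - 5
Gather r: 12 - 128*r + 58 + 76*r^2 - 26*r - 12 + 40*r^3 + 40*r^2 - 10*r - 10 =40*r^3 + 116*r^2 - 164*r + 48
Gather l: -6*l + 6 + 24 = 30 - 6*l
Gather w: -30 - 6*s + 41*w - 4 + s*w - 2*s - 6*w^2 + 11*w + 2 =-8*s - 6*w^2 + w*(s + 52) - 32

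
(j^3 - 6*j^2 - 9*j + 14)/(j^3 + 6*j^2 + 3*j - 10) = (j - 7)/(j + 5)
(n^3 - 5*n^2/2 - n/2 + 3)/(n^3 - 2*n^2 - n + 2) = (n - 3/2)/(n - 1)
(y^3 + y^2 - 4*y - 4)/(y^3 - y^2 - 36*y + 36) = (y^3 + y^2 - 4*y - 4)/(y^3 - y^2 - 36*y + 36)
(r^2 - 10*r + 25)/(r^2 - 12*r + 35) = (r - 5)/(r - 7)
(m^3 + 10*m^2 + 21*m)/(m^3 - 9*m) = (m + 7)/(m - 3)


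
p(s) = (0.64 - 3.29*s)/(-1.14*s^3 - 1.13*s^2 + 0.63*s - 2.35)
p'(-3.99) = 0.18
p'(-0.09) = 1.23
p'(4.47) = -0.04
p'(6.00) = -0.02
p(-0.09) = -0.39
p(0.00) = -0.27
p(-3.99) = 0.28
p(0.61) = 0.52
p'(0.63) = 0.80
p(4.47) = 0.11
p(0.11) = -0.12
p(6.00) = 0.07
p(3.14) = 0.21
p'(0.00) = 1.33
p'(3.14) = -0.11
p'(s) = (0.64 - 3.29*s)*(3.42*s^2 + 2.26*s - 0.63)/(-1.14*s^3 - 1.13*s^2 + 0.63*s - 2.35)^2 - 3.29/(-1.14*s^3 - 1.13*s^2 + 0.63*s - 2.35)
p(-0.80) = -1.09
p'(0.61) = 0.85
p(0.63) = 0.53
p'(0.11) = 1.42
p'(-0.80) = 1.01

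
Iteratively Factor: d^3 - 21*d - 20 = (d + 1)*(d^2 - d - 20) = (d - 5)*(d + 1)*(d + 4)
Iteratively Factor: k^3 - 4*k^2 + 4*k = (k)*(k^2 - 4*k + 4) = k*(k - 2)*(k - 2)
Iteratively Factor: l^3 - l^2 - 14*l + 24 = (l - 3)*(l^2 + 2*l - 8) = (l - 3)*(l - 2)*(l + 4)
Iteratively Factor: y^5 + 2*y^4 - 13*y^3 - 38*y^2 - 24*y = (y)*(y^4 + 2*y^3 - 13*y^2 - 38*y - 24) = y*(y + 2)*(y^3 - 13*y - 12) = y*(y - 4)*(y + 2)*(y^2 + 4*y + 3) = y*(y - 4)*(y + 2)*(y + 3)*(y + 1)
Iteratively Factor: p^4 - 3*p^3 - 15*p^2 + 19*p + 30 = (p + 1)*(p^3 - 4*p^2 - 11*p + 30) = (p - 2)*(p + 1)*(p^2 - 2*p - 15) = (p - 5)*(p - 2)*(p + 1)*(p + 3)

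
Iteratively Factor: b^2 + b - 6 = (b - 2)*(b + 3)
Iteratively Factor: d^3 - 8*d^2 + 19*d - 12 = (d - 3)*(d^2 - 5*d + 4) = (d - 4)*(d - 3)*(d - 1)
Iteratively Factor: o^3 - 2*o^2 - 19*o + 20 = (o - 5)*(o^2 + 3*o - 4) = (o - 5)*(o - 1)*(o + 4)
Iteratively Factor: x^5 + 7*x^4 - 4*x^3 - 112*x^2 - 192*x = (x)*(x^4 + 7*x^3 - 4*x^2 - 112*x - 192) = x*(x - 4)*(x^3 + 11*x^2 + 40*x + 48) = x*(x - 4)*(x + 3)*(x^2 + 8*x + 16) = x*(x - 4)*(x + 3)*(x + 4)*(x + 4)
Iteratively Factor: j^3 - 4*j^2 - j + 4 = (j + 1)*(j^2 - 5*j + 4) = (j - 4)*(j + 1)*(j - 1)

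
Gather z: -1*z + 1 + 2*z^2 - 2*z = 2*z^2 - 3*z + 1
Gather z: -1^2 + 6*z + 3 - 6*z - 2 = 0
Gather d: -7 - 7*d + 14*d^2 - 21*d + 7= 14*d^2 - 28*d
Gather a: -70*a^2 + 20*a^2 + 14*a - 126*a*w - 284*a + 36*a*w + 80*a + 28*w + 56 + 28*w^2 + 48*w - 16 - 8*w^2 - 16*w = -50*a^2 + a*(-90*w - 190) + 20*w^2 + 60*w + 40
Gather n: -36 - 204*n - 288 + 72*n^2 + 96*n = 72*n^2 - 108*n - 324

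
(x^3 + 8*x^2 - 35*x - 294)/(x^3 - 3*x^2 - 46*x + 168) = (x + 7)/(x - 4)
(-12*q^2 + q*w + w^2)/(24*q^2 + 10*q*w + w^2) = (-3*q + w)/(6*q + w)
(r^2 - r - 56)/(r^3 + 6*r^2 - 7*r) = (r - 8)/(r*(r - 1))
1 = 1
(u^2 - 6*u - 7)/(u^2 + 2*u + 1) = (u - 7)/(u + 1)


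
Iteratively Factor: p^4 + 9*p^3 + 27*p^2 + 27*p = (p + 3)*(p^3 + 6*p^2 + 9*p) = (p + 3)^2*(p^2 + 3*p) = (p + 3)^3*(p)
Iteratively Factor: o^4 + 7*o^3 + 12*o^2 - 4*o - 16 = (o - 1)*(o^3 + 8*o^2 + 20*o + 16) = (o - 1)*(o + 2)*(o^2 + 6*o + 8) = (o - 1)*(o + 2)^2*(o + 4)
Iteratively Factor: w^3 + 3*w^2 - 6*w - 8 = (w - 2)*(w^2 + 5*w + 4) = (w - 2)*(w + 4)*(w + 1)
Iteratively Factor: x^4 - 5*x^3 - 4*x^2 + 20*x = (x + 2)*(x^3 - 7*x^2 + 10*x) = x*(x + 2)*(x^2 - 7*x + 10) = x*(x - 5)*(x + 2)*(x - 2)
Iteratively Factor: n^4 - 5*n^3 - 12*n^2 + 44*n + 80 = (n - 4)*(n^3 - n^2 - 16*n - 20) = (n - 5)*(n - 4)*(n^2 + 4*n + 4) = (n - 5)*(n - 4)*(n + 2)*(n + 2)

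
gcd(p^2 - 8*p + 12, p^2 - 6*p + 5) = 1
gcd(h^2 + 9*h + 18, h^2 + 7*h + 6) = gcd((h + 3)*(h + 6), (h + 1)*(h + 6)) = h + 6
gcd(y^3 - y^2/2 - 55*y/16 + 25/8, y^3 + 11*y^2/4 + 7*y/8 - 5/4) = y + 2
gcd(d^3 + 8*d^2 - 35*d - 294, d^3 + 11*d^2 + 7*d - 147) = d^2 + 14*d + 49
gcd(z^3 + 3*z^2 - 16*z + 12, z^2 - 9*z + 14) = z - 2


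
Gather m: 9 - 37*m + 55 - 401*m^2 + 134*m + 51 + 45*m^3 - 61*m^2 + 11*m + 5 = 45*m^3 - 462*m^2 + 108*m + 120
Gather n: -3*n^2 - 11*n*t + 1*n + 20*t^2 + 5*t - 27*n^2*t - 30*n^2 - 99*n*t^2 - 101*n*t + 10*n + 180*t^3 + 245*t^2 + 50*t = n^2*(-27*t - 33) + n*(-99*t^2 - 112*t + 11) + 180*t^3 + 265*t^2 + 55*t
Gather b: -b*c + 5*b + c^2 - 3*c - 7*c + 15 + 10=b*(5 - c) + c^2 - 10*c + 25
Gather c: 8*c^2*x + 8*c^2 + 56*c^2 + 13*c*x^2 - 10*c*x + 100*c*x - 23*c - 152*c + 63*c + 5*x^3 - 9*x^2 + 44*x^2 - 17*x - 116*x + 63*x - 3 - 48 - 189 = c^2*(8*x + 64) + c*(13*x^2 + 90*x - 112) + 5*x^3 + 35*x^2 - 70*x - 240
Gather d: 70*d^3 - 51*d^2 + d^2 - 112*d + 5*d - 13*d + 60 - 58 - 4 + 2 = 70*d^3 - 50*d^2 - 120*d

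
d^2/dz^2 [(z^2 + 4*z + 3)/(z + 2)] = -2/(z^3 + 6*z^2 + 12*z + 8)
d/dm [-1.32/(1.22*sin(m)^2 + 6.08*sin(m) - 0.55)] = (3.2208*sin(m) + 8.0256)*cos(m)/(1.22*sin(m)^2 + 6.08*sin(m) - 0.55)^2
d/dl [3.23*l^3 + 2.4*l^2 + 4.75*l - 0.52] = 9.69*l^2 + 4.8*l + 4.75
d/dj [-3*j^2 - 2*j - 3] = -6*j - 2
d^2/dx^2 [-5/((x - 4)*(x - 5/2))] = 20*(-4*(x - 4)^2 - 2*(x - 4)*(2*x - 5) - (2*x - 5)^2)/((x - 4)^3*(2*x - 5)^3)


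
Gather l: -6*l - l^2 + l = -l^2 - 5*l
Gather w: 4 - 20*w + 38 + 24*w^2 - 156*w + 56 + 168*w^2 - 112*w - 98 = 192*w^2 - 288*w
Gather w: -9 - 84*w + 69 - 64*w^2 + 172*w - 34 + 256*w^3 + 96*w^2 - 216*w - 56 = 256*w^3 + 32*w^2 - 128*w - 30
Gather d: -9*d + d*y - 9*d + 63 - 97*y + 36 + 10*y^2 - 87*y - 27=d*(y - 18) + 10*y^2 - 184*y + 72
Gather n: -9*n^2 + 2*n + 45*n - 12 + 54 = -9*n^2 + 47*n + 42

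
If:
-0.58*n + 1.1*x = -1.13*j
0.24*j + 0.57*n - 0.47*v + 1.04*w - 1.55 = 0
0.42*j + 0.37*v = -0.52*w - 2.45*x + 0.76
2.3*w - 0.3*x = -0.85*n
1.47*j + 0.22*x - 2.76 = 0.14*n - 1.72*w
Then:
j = 21.08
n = 34.37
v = 20.02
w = -13.16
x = -3.53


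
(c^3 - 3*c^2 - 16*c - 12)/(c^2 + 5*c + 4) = (c^2 - 4*c - 12)/(c + 4)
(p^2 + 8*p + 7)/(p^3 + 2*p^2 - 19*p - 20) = (p + 7)/(p^2 + p - 20)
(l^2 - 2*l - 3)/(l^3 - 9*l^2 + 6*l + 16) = (l - 3)/(l^2 - 10*l + 16)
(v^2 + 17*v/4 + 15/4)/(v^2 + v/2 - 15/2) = (4*v + 5)/(2*(2*v - 5))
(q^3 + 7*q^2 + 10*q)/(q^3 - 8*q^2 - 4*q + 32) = q*(q + 5)/(q^2 - 10*q + 16)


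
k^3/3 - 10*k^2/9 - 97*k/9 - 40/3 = (k/3 + 1)*(k - 8)*(k + 5/3)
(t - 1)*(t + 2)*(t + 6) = t^3 + 7*t^2 + 4*t - 12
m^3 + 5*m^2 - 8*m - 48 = (m - 3)*(m + 4)^2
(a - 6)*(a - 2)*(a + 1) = a^3 - 7*a^2 + 4*a + 12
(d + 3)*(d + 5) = d^2 + 8*d + 15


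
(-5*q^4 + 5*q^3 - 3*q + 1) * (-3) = 15*q^4 - 15*q^3 + 9*q - 3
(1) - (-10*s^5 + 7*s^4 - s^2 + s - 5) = 10*s^5 - 7*s^4 + s^2 - s + 6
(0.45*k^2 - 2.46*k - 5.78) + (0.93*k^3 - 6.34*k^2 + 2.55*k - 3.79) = 0.93*k^3 - 5.89*k^2 + 0.0899999999999999*k - 9.57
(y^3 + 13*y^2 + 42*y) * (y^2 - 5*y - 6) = y^5 + 8*y^4 - 29*y^3 - 288*y^2 - 252*y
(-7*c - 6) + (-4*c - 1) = -11*c - 7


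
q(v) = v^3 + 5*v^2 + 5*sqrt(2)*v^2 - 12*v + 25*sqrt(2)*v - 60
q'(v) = 3*v^2 + 10*v + 10*sqrt(2)*v - 12 + 25*sqrt(2)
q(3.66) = 236.21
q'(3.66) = 151.90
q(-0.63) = -70.17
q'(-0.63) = 9.34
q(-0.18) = -63.82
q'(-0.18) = 19.11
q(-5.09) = 1.99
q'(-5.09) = -21.80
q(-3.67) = -32.56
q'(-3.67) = -24.84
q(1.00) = -23.57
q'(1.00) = 50.50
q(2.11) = 52.42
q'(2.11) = 87.65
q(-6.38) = 22.64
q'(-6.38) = -8.56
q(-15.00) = -1069.34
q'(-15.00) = 336.22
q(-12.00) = -330.03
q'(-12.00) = 165.65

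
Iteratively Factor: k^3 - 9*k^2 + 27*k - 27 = (k - 3)*(k^2 - 6*k + 9) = (k - 3)^2*(k - 3)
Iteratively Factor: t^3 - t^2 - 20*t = (t)*(t^2 - t - 20) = t*(t + 4)*(t - 5)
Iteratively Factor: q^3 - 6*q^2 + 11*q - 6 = (q - 2)*(q^2 - 4*q + 3) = (q - 2)*(q - 1)*(q - 3)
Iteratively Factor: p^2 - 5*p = (p)*(p - 5)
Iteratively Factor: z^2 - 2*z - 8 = (z + 2)*(z - 4)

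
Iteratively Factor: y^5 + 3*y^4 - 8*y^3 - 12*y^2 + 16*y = (y)*(y^4 + 3*y^3 - 8*y^2 - 12*y + 16) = y*(y - 1)*(y^3 + 4*y^2 - 4*y - 16) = y*(y - 1)*(y + 4)*(y^2 - 4) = y*(y - 2)*(y - 1)*(y + 4)*(y + 2)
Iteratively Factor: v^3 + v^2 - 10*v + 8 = (v - 2)*(v^2 + 3*v - 4) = (v - 2)*(v - 1)*(v + 4)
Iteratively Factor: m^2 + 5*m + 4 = (m + 1)*(m + 4)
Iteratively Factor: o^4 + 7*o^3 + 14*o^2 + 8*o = (o)*(o^3 + 7*o^2 + 14*o + 8) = o*(o + 1)*(o^2 + 6*o + 8) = o*(o + 1)*(o + 4)*(o + 2)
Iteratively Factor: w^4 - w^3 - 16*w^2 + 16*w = (w - 1)*(w^3 - 16*w) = (w - 1)*(w + 4)*(w^2 - 4*w) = (w - 4)*(w - 1)*(w + 4)*(w)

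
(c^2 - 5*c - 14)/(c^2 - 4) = (c - 7)/(c - 2)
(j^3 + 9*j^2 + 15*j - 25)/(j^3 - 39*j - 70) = (j^2 + 4*j - 5)/(j^2 - 5*j - 14)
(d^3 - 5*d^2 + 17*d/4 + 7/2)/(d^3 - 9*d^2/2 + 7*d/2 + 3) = (d - 7/2)/(d - 3)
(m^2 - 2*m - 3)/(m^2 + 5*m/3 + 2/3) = 3*(m - 3)/(3*m + 2)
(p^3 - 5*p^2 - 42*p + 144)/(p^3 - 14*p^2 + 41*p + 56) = (p^2 + 3*p - 18)/(p^2 - 6*p - 7)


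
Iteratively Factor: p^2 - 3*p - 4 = (p - 4)*(p + 1)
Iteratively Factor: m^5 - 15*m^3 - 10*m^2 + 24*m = (m - 1)*(m^4 + m^3 - 14*m^2 - 24*m) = (m - 1)*(m + 3)*(m^3 - 2*m^2 - 8*m) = (m - 4)*(m - 1)*(m + 3)*(m^2 + 2*m) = (m - 4)*(m - 1)*(m + 2)*(m + 3)*(m)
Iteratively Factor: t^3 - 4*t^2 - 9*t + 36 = (t + 3)*(t^2 - 7*t + 12) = (t - 4)*(t + 3)*(t - 3)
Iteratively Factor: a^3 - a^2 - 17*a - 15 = (a + 1)*(a^2 - 2*a - 15) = (a + 1)*(a + 3)*(a - 5)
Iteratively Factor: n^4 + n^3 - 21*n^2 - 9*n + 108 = (n + 3)*(n^3 - 2*n^2 - 15*n + 36) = (n - 3)*(n + 3)*(n^2 + n - 12) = (n - 3)*(n + 3)*(n + 4)*(n - 3)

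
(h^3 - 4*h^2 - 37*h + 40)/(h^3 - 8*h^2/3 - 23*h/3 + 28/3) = 3*(h^2 - 3*h - 40)/(3*h^2 - 5*h - 28)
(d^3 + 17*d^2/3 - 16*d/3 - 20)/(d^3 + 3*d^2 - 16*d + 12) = (d + 5/3)/(d - 1)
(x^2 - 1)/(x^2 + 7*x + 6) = (x - 1)/(x + 6)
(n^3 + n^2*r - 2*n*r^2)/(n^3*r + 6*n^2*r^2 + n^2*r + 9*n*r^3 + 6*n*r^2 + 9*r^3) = n*(n^2 + n*r - 2*r^2)/(r*(n^3 + 6*n^2*r + n^2 + 9*n*r^2 + 6*n*r + 9*r^2))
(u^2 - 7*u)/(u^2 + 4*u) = (u - 7)/(u + 4)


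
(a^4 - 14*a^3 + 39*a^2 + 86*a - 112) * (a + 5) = a^5 - 9*a^4 - 31*a^3 + 281*a^2 + 318*a - 560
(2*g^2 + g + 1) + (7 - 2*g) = 2*g^2 - g + 8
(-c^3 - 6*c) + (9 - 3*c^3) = -4*c^3 - 6*c + 9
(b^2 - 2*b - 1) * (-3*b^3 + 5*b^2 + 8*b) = -3*b^5 + 11*b^4 + b^3 - 21*b^2 - 8*b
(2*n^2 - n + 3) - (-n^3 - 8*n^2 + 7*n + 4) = n^3 + 10*n^2 - 8*n - 1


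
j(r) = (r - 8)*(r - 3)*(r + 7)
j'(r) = (r - 8)*(r - 3) + (r - 8)*(r + 7) + (r - 3)*(r + 7) = 3*r^2 - 8*r - 53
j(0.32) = 150.66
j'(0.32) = -55.25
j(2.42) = 30.49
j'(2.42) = -54.79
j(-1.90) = 247.40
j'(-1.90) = -26.97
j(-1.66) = 240.38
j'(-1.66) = -31.45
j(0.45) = 143.43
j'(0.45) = -55.99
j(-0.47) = 191.92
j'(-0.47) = -48.58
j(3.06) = -2.98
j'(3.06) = -49.39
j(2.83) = 8.64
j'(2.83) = -51.61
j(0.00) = 168.00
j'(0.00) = -53.00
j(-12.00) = -1500.00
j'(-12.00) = 475.00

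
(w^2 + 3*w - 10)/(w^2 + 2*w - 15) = (w - 2)/(w - 3)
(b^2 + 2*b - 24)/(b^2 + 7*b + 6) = (b - 4)/(b + 1)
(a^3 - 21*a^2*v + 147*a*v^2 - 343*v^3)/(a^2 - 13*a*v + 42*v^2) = (-a^2 + 14*a*v - 49*v^2)/(-a + 6*v)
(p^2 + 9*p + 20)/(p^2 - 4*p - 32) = (p + 5)/(p - 8)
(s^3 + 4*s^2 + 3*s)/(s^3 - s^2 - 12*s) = (s + 1)/(s - 4)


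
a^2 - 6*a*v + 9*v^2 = (a - 3*v)^2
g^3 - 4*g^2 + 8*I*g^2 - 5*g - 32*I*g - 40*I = (g - 5)*(g + 1)*(g + 8*I)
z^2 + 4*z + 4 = (z + 2)^2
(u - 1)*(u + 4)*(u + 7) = u^3 + 10*u^2 + 17*u - 28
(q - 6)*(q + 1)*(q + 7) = q^3 + 2*q^2 - 41*q - 42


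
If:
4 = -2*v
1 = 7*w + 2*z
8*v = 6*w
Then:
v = -2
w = -8/3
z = 59/6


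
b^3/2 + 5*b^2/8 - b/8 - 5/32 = (b/2 + 1/4)*(b - 1/2)*(b + 5/4)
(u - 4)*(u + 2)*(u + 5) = u^3 + 3*u^2 - 18*u - 40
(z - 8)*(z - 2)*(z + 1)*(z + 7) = z^4 - 2*z^3 - 57*z^2 + 58*z + 112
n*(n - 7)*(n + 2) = n^3 - 5*n^2 - 14*n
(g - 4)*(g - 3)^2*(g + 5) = g^4 - 5*g^3 - 17*g^2 + 129*g - 180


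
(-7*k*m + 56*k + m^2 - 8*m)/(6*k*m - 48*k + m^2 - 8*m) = (-7*k + m)/(6*k + m)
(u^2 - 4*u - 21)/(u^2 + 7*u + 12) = (u - 7)/(u + 4)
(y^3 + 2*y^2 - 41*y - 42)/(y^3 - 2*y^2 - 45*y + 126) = (y + 1)/(y - 3)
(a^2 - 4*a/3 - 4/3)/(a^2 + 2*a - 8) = (a + 2/3)/(a + 4)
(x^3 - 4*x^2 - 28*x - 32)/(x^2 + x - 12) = (x^3 - 4*x^2 - 28*x - 32)/(x^2 + x - 12)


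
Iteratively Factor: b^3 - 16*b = (b - 4)*(b^2 + 4*b) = b*(b - 4)*(b + 4)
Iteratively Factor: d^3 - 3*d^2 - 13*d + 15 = (d + 3)*(d^2 - 6*d + 5) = (d - 5)*(d + 3)*(d - 1)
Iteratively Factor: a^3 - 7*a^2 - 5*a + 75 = (a + 3)*(a^2 - 10*a + 25) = (a - 5)*(a + 3)*(a - 5)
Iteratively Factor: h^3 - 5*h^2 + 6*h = (h)*(h^2 - 5*h + 6) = h*(h - 2)*(h - 3)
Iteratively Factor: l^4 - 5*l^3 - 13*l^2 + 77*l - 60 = (l - 5)*(l^3 - 13*l + 12) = (l - 5)*(l - 3)*(l^2 + 3*l - 4) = (l - 5)*(l - 3)*(l + 4)*(l - 1)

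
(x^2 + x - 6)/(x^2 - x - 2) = (x + 3)/(x + 1)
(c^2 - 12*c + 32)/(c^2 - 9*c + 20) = (c - 8)/(c - 5)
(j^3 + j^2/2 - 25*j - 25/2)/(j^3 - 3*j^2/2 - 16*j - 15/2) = (j + 5)/(j + 3)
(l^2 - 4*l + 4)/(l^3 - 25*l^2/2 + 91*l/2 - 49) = 2*(l - 2)/(2*l^2 - 21*l + 49)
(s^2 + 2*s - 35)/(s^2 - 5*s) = (s + 7)/s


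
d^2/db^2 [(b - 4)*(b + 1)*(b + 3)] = 6*b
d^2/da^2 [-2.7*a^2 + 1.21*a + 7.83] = -5.40000000000000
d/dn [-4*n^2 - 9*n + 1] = -8*n - 9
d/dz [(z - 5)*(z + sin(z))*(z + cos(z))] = (5 - z)*(z + sin(z))*(sin(z) - 1) + (z - 5)*(z + cos(z))*(cos(z) + 1) + (z + sin(z))*(z + cos(z))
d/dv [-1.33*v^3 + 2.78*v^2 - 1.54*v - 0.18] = -3.99*v^2 + 5.56*v - 1.54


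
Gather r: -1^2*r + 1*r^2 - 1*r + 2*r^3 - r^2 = 2*r^3 - 2*r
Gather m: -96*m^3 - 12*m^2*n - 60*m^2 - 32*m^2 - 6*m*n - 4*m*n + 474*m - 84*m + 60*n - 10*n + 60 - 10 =-96*m^3 + m^2*(-12*n - 92) + m*(390 - 10*n) + 50*n + 50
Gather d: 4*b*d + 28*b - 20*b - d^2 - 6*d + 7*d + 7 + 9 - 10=8*b - d^2 + d*(4*b + 1) + 6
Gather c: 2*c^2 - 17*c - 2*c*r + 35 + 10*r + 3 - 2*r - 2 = 2*c^2 + c*(-2*r - 17) + 8*r + 36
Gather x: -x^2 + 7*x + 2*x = -x^2 + 9*x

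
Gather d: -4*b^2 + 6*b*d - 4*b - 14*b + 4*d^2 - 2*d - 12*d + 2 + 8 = -4*b^2 - 18*b + 4*d^2 + d*(6*b - 14) + 10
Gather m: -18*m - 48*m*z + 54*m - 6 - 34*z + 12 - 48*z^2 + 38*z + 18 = m*(36 - 48*z) - 48*z^2 + 4*z + 24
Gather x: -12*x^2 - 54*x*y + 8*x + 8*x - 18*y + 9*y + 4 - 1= -12*x^2 + x*(16 - 54*y) - 9*y + 3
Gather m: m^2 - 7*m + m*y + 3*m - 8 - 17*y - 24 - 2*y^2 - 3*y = m^2 + m*(y - 4) - 2*y^2 - 20*y - 32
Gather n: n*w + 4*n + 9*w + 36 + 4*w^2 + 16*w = n*(w + 4) + 4*w^2 + 25*w + 36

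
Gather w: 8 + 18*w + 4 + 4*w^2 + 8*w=4*w^2 + 26*w + 12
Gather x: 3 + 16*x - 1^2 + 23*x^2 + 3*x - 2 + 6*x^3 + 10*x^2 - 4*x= 6*x^3 + 33*x^2 + 15*x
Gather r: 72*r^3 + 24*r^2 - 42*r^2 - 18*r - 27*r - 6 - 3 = 72*r^3 - 18*r^2 - 45*r - 9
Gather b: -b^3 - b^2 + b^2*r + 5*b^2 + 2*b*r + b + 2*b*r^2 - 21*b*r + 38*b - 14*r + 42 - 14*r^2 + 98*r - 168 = -b^3 + b^2*(r + 4) + b*(2*r^2 - 19*r + 39) - 14*r^2 + 84*r - 126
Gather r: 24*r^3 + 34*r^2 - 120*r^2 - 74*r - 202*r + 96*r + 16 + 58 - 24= 24*r^3 - 86*r^2 - 180*r + 50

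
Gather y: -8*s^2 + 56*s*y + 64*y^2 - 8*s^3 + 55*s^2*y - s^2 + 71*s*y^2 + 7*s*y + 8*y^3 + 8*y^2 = -8*s^3 - 9*s^2 + 8*y^3 + y^2*(71*s + 72) + y*(55*s^2 + 63*s)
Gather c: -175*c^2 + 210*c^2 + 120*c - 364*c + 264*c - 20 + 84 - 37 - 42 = 35*c^2 + 20*c - 15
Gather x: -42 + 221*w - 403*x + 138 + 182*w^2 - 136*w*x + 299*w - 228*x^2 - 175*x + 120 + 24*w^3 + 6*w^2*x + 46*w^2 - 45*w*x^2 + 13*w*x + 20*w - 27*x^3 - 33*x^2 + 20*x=24*w^3 + 228*w^2 + 540*w - 27*x^3 + x^2*(-45*w - 261) + x*(6*w^2 - 123*w - 558) + 216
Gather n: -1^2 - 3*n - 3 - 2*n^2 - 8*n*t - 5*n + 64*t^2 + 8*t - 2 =-2*n^2 + n*(-8*t - 8) + 64*t^2 + 8*t - 6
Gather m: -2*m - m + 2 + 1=3 - 3*m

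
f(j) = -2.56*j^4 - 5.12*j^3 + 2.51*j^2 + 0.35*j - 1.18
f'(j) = -10.24*j^3 - 15.36*j^2 + 5.02*j + 0.35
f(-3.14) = -67.88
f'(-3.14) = 150.17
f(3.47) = -554.82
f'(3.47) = -595.03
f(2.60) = -190.28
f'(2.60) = -270.41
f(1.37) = -18.17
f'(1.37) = -47.93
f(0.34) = -1.01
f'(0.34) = -0.12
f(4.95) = -2095.89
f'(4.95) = -1593.14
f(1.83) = -52.22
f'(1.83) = -104.66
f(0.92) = -4.55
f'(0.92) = -16.01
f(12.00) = -61567.06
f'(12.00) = -19845.97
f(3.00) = -323.14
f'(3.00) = -399.31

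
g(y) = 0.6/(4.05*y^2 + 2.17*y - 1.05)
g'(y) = 0.6*(-8.1*y - 2.17)/(4.05*y^2 + 2.17*y - 1.05)^2 = (-4.86*y - 1.302)/(4.05*y^2 + 2.17*y - 1.05)^2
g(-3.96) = 0.01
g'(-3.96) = 0.01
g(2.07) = 0.03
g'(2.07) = -0.03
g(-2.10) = 0.05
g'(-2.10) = 0.06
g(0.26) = -2.83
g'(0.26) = -57.07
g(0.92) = 0.14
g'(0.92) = -0.30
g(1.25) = 0.08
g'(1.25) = -0.12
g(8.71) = 0.00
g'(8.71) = -0.00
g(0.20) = -1.32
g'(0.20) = -11.03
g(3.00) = 0.01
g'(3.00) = -0.01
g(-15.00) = 0.00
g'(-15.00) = 0.00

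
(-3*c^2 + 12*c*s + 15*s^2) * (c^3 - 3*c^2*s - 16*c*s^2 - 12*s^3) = -3*c^5 + 21*c^4*s + 27*c^3*s^2 - 201*c^2*s^3 - 384*c*s^4 - 180*s^5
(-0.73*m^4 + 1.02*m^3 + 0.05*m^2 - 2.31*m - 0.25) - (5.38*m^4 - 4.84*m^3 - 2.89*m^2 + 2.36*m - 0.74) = -6.11*m^4 + 5.86*m^3 + 2.94*m^2 - 4.67*m + 0.49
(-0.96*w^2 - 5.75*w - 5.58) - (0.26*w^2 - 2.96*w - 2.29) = -1.22*w^2 - 2.79*w - 3.29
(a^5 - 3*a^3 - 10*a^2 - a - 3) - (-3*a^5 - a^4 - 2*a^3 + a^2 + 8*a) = 4*a^5 + a^4 - a^3 - 11*a^2 - 9*a - 3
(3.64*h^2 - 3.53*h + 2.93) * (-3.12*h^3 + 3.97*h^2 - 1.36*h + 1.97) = -11.3568*h^5 + 25.4644*h^4 - 28.1061*h^3 + 23.6037*h^2 - 10.9389*h + 5.7721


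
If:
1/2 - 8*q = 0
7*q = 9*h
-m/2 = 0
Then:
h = 7/144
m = 0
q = 1/16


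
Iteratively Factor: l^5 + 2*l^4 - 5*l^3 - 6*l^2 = (l)*(l^4 + 2*l^3 - 5*l^2 - 6*l) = l^2*(l^3 + 2*l^2 - 5*l - 6) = l^2*(l + 3)*(l^2 - l - 2) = l^2*(l + 1)*(l + 3)*(l - 2)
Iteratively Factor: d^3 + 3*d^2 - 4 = (d + 2)*(d^2 + d - 2) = (d - 1)*(d + 2)*(d + 2)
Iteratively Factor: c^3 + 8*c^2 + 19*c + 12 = (c + 4)*(c^2 + 4*c + 3) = (c + 1)*(c + 4)*(c + 3)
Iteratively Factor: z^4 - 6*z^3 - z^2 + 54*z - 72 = (z + 3)*(z^3 - 9*z^2 + 26*z - 24) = (z - 3)*(z + 3)*(z^2 - 6*z + 8) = (z - 4)*(z - 3)*(z + 3)*(z - 2)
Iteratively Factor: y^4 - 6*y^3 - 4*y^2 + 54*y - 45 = (y - 1)*(y^3 - 5*y^2 - 9*y + 45) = (y - 1)*(y + 3)*(y^2 - 8*y + 15) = (y - 3)*(y - 1)*(y + 3)*(y - 5)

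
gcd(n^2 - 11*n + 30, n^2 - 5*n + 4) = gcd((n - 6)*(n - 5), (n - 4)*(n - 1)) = 1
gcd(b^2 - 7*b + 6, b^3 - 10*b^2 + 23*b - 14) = b - 1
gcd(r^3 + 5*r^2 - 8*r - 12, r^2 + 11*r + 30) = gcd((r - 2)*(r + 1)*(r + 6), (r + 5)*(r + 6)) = r + 6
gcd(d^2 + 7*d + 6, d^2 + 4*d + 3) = d + 1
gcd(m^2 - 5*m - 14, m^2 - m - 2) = 1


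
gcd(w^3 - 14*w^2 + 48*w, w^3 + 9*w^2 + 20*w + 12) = 1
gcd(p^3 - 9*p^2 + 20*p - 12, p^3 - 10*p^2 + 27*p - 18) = p^2 - 7*p + 6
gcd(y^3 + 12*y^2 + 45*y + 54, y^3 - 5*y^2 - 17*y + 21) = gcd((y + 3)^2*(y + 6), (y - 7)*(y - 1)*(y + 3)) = y + 3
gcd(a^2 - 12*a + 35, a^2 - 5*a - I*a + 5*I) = a - 5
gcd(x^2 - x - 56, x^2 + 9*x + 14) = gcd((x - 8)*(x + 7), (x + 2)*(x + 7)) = x + 7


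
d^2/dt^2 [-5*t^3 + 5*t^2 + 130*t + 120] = 10 - 30*t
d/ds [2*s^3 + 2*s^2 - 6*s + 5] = 6*s^2 + 4*s - 6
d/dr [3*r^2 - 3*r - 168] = 6*r - 3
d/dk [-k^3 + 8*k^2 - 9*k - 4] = -3*k^2 + 16*k - 9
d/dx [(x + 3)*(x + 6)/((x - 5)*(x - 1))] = (-15*x^2 - 26*x + 153)/(x^4 - 12*x^3 + 46*x^2 - 60*x + 25)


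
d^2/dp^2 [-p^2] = -2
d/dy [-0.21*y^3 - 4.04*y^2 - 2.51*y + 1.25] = -0.63*y^2 - 8.08*y - 2.51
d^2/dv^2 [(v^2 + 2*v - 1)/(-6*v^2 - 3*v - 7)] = 4*(-27*v^3 + 117*v^2 + 153*v - 20)/(216*v^6 + 324*v^5 + 918*v^4 + 783*v^3 + 1071*v^2 + 441*v + 343)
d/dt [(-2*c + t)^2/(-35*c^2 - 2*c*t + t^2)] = 2*(2*c - t)*(35*c^2 + 2*c*t - t^2 + (c - t)*(2*c - t))/(35*c^2 + 2*c*t - t^2)^2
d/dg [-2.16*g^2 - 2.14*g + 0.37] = -4.32*g - 2.14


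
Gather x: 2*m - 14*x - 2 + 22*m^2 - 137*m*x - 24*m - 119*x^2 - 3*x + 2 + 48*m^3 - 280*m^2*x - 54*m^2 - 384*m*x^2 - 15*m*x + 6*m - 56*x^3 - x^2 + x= 48*m^3 - 32*m^2 - 16*m - 56*x^3 + x^2*(-384*m - 120) + x*(-280*m^2 - 152*m - 16)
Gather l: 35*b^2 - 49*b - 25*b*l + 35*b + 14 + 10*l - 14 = 35*b^2 - 14*b + l*(10 - 25*b)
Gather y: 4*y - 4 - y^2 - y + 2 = -y^2 + 3*y - 2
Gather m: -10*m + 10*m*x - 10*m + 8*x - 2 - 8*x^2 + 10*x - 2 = m*(10*x - 20) - 8*x^2 + 18*x - 4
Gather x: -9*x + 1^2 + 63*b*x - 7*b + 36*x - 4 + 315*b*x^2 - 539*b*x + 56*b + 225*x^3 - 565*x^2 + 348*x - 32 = 49*b + 225*x^3 + x^2*(315*b - 565) + x*(375 - 476*b) - 35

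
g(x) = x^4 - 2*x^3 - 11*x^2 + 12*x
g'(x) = 4*x^3 - 6*x^2 - 22*x + 12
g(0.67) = 2.70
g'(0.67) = -4.23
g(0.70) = 2.56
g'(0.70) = -4.97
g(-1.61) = -32.77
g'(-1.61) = 15.17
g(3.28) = -33.81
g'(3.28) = 16.44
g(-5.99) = 1250.66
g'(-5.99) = -931.19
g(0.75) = 2.29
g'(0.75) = -6.19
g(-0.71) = -13.10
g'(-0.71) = 23.16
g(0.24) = 2.22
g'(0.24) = 6.43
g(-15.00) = 54720.00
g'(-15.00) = -14508.00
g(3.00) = -36.00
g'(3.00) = 0.00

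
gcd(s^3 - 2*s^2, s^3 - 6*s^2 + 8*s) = s^2 - 2*s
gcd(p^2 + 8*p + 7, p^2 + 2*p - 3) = 1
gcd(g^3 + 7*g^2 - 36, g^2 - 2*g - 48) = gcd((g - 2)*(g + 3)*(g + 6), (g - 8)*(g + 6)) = g + 6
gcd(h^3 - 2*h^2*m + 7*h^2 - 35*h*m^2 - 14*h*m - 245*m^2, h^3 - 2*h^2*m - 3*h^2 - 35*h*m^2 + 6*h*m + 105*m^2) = h^2 - 2*h*m - 35*m^2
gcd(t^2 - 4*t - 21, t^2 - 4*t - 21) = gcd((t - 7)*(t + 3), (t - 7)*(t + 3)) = t^2 - 4*t - 21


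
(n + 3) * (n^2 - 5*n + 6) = n^3 - 2*n^2 - 9*n + 18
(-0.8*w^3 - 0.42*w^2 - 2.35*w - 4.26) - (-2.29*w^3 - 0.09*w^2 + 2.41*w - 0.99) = 1.49*w^3 - 0.33*w^2 - 4.76*w - 3.27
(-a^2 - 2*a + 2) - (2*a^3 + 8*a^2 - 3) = -2*a^3 - 9*a^2 - 2*a + 5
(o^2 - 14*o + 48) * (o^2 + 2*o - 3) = o^4 - 12*o^3 + 17*o^2 + 138*o - 144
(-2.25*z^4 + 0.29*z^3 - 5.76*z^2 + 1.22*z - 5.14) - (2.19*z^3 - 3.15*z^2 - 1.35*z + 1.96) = -2.25*z^4 - 1.9*z^3 - 2.61*z^2 + 2.57*z - 7.1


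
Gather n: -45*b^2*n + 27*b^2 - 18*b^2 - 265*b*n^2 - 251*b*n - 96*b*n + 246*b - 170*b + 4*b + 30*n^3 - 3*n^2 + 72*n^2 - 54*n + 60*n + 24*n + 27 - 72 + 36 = 9*b^2 + 80*b + 30*n^3 + n^2*(69 - 265*b) + n*(-45*b^2 - 347*b + 30) - 9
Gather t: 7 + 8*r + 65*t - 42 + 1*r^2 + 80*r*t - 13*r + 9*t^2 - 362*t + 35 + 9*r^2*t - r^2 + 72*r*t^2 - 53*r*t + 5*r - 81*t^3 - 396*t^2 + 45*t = -81*t^3 + t^2*(72*r - 387) + t*(9*r^2 + 27*r - 252)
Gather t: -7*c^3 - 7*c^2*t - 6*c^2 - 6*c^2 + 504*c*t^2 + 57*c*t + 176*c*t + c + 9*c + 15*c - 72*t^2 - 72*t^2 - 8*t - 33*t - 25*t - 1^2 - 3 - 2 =-7*c^3 - 12*c^2 + 25*c + t^2*(504*c - 144) + t*(-7*c^2 + 233*c - 66) - 6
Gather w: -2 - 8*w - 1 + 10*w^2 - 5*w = 10*w^2 - 13*w - 3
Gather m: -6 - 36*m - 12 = -36*m - 18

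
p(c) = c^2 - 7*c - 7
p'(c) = 2*c - 7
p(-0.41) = -3.96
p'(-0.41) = -7.82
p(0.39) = -9.58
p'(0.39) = -6.22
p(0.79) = -11.91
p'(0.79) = -5.42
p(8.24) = 3.22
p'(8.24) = 9.48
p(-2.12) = 12.33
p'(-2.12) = -11.24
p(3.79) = -19.17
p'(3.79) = 0.58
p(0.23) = -8.56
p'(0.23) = -6.54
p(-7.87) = 110.03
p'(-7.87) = -22.74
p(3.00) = -19.00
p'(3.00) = -1.00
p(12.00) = 53.00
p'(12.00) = 17.00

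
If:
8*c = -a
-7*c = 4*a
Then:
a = 0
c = 0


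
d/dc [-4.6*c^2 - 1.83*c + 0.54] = -9.2*c - 1.83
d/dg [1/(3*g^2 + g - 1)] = (-6*g - 1)/(3*g^2 + g - 1)^2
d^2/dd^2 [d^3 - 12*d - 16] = 6*d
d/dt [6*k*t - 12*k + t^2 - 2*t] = 6*k + 2*t - 2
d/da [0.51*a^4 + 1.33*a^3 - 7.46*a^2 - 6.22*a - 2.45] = 2.04*a^3 + 3.99*a^2 - 14.92*a - 6.22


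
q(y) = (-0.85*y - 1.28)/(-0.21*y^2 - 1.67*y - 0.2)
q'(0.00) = -49.19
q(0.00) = 6.40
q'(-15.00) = -0.07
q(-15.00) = -0.51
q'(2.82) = -0.11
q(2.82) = 0.56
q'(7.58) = -0.03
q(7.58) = 0.31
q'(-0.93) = -1.18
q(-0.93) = -0.42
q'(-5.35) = -0.57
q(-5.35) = 1.20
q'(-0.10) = -1554.88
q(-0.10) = 34.05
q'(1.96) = -0.20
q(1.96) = 0.69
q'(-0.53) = -4.42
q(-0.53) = -1.32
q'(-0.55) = -4.02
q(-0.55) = -1.24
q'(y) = (-0.85*y - 1.28)*(0.42*y + 1.67)/(-0.21*y^2 - 1.67*y - 0.2)^2 - 0.85/(-0.21*y^2 - 1.67*y - 0.2)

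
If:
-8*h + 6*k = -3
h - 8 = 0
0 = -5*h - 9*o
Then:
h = 8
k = 61/6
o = -40/9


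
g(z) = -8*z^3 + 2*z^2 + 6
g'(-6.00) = -888.00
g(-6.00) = 1806.00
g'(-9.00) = -1980.00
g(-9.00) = 6000.00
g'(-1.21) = -39.98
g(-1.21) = 23.10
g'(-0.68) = -13.82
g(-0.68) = 9.44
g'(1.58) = -53.59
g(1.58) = -20.56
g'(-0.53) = -8.86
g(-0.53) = 7.75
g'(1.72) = -64.12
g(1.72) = -28.79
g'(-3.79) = -359.90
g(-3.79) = 470.25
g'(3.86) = -342.15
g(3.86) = -424.30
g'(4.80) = -533.76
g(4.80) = -832.66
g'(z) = -24*z^2 + 4*z = 4*z*(1 - 6*z)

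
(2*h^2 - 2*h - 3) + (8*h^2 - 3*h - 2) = 10*h^2 - 5*h - 5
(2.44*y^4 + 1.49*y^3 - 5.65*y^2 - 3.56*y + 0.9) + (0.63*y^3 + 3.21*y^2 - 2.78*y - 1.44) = 2.44*y^4 + 2.12*y^3 - 2.44*y^2 - 6.34*y - 0.54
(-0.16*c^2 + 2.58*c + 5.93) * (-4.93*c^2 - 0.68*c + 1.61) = 0.7888*c^4 - 12.6106*c^3 - 31.2469*c^2 + 0.1214*c + 9.5473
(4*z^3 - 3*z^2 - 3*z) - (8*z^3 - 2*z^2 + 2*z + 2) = -4*z^3 - z^2 - 5*z - 2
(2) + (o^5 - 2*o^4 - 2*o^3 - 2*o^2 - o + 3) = o^5 - 2*o^4 - 2*o^3 - 2*o^2 - o + 5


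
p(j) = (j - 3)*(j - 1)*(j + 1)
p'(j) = (j - 3)*(j - 1) + (j - 3)*(j + 1) + (j - 1)*(j + 1) = 3*j^2 - 6*j - 1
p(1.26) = -1.02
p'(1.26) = -3.80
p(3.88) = 12.37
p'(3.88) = 20.88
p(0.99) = 0.04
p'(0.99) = -4.00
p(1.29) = -1.14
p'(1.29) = -3.75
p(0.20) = 2.69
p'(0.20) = -2.08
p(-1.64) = -7.84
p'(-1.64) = 16.91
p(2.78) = -1.48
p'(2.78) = 5.51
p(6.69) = 161.46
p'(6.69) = 93.13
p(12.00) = 1287.00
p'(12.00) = 359.00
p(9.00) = 480.00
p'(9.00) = 188.00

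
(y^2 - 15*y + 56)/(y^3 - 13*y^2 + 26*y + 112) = 1/(y + 2)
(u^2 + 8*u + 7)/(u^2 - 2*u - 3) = (u + 7)/(u - 3)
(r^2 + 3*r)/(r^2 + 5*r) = (r + 3)/(r + 5)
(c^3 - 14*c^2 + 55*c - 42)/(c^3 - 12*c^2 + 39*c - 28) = (c - 6)/(c - 4)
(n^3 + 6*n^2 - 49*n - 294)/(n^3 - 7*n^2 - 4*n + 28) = (n^2 + 13*n + 42)/(n^2 - 4)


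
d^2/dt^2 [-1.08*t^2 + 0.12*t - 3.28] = -2.16000000000000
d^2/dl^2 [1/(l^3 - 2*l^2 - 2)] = 2*(-l^2*(3*l - 4)^2 + (2 - 3*l)*(-l^3 + 2*l^2 + 2))/(-l^3 + 2*l^2 + 2)^3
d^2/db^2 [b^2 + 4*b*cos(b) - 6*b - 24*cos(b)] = -4*b*cos(b) - 8*sin(b) + 24*cos(b) + 2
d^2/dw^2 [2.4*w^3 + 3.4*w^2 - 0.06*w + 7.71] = 14.4*w + 6.8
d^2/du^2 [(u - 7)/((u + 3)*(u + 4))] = 2*(u^3 - 21*u^2 - 183*u - 343)/(u^6 + 21*u^5 + 183*u^4 + 847*u^3 + 2196*u^2 + 3024*u + 1728)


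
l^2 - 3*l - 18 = (l - 6)*(l + 3)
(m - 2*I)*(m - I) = m^2 - 3*I*m - 2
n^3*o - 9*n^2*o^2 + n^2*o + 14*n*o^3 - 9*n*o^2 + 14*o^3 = (n - 7*o)*(n - 2*o)*(n*o + o)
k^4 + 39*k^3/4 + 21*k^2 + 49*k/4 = k*(k + 1)*(k + 7/4)*(k + 7)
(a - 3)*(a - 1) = a^2 - 4*a + 3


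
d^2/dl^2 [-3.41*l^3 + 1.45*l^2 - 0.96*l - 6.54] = 2.9 - 20.46*l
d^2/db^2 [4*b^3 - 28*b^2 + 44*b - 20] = 24*b - 56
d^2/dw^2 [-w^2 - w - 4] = -2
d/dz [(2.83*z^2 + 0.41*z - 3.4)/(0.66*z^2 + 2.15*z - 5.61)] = (5.8139*z^2 - 27.2646*z + 5.0099)/(0.4356*z^4 + 2.838*z^3 - 2.7827*z^2 - 24.123*z + 31.4721)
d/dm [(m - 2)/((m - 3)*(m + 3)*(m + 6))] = 2*(-m^3 + 12*m - 36)/(m^6 + 12*m^5 + 18*m^4 - 216*m^3 - 567*m^2 + 972*m + 2916)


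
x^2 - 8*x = x*(x - 8)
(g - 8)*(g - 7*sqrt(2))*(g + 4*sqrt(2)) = g^3 - 8*g^2 - 3*sqrt(2)*g^2 - 56*g + 24*sqrt(2)*g + 448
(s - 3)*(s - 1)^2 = s^3 - 5*s^2 + 7*s - 3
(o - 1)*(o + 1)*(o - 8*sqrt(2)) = o^3 - 8*sqrt(2)*o^2 - o + 8*sqrt(2)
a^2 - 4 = (a - 2)*(a + 2)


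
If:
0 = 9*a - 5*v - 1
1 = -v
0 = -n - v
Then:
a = -4/9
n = 1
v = -1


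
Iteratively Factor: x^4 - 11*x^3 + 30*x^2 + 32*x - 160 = (x - 4)*(x^3 - 7*x^2 + 2*x + 40) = (x - 5)*(x - 4)*(x^2 - 2*x - 8) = (x - 5)*(x - 4)^2*(x + 2)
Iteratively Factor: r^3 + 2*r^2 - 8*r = (r - 2)*(r^2 + 4*r) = r*(r - 2)*(r + 4)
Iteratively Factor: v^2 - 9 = (v + 3)*(v - 3)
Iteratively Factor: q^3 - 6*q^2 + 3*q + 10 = (q - 2)*(q^2 - 4*q - 5) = (q - 5)*(q - 2)*(q + 1)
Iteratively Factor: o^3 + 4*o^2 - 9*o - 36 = (o - 3)*(o^2 + 7*o + 12) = (o - 3)*(o + 4)*(o + 3)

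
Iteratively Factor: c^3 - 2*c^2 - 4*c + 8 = (c - 2)*(c^2 - 4) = (c - 2)*(c + 2)*(c - 2)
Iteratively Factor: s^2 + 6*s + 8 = (s + 2)*(s + 4)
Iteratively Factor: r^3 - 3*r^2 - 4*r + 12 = (r + 2)*(r^2 - 5*r + 6) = (r - 3)*(r + 2)*(r - 2)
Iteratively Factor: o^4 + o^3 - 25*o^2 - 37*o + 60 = (o + 3)*(o^3 - 2*o^2 - 19*o + 20) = (o + 3)*(o + 4)*(o^2 - 6*o + 5) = (o - 5)*(o + 3)*(o + 4)*(o - 1)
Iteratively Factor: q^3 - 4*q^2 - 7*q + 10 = (q + 2)*(q^2 - 6*q + 5) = (q - 1)*(q + 2)*(q - 5)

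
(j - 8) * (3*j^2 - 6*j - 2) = 3*j^3 - 30*j^2 + 46*j + 16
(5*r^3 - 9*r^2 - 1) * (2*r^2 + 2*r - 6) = 10*r^5 - 8*r^4 - 48*r^3 + 52*r^2 - 2*r + 6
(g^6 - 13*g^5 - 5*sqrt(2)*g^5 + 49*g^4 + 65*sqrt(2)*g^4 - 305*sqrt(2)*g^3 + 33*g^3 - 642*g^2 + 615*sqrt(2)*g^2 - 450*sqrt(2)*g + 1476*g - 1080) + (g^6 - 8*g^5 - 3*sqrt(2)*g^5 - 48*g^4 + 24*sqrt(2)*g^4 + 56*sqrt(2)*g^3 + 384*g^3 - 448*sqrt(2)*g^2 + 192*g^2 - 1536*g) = 2*g^6 - 21*g^5 - 8*sqrt(2)*g^5 + g^4 + 89*sqrt(2)*g^4 - 249*sqrt(2)*g^3 + 417*g^3 - 450*g^2 + 167*sqrt(2)*g^2 - 450*sqrt(2)*g - 60*g - 1080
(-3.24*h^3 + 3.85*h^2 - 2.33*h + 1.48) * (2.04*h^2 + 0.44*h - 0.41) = -6.6096*h^5 + 6.4284*h^4 - 1.7308*h^3 + 0.4155*h^2 + 1.6065*h - 0.6068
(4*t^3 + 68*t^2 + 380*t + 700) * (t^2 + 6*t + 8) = 4*t^5 + 92*t^4 + 820*t^3 + 3524*t^2 + 7240*t + 5600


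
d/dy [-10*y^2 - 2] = -20*y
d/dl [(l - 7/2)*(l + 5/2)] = 2*l - 1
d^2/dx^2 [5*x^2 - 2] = 10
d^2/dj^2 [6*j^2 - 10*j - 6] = 12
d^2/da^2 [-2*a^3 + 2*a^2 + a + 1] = 4 - 12*a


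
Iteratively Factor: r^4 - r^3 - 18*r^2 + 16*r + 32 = (r + 4)*(r^3 - 5*r^2 + 2*r + 8) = (r - 4)*(r + 4)*(r^2 - r - 2) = (r - 4)*(r + 1)*(r + 4)*(r - 2)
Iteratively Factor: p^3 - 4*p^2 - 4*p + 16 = (p - 2)*(p^2 - 2*p - 8) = (p - 2)*(p + 2)*(p - 4)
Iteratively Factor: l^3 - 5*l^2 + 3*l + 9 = (l + 1)*(l^2 - 6*l + 9) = (l - 3)*(l + 1)*(l - 3)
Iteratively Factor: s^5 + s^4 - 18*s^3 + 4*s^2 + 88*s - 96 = (s + 4)*(s^4 - 3*s^3 - 6*s^2 + 28*s - 24) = (s - 2)*(s + 4)*(s^3 - s^2 - 8*s + 12) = (s - 2)^2*(s + 4)*(s^2 + s - 6) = (s - 2)^3*(s + 4)*(s + 3)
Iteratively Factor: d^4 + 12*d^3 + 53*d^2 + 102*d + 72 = (d + 3)*(d^3 + 9*d^2 + 26*d + 24) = (d + 3)^2*(d^2 + 6*d + 8) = (d + 2)*(d + 3)^2*(d + 4)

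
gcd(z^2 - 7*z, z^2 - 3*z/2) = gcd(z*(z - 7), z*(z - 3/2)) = z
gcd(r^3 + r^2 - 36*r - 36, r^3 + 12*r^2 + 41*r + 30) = r^2 + 7*r + 6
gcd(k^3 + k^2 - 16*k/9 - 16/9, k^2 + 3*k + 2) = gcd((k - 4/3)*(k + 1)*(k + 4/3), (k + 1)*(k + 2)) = k + 1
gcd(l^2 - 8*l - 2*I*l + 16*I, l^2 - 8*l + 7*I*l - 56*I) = l - 8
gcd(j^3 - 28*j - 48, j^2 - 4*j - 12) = j^2 - 4*j - 12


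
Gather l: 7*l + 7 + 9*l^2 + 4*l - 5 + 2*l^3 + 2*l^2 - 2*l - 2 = 2*l^3 + 11*l^2 + 9*l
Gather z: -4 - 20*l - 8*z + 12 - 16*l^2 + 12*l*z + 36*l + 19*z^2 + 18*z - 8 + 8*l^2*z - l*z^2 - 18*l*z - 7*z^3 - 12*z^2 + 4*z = -16*l^2 + 16*l - 7*z^3 + z^2*(7 - l) + z*(8*l^2 - 6*l + 14)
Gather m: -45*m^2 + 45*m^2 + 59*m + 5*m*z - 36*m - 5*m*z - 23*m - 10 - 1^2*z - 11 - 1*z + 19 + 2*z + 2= 0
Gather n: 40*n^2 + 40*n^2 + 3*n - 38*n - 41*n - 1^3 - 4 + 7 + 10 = 80*n^2 - 76*n + 12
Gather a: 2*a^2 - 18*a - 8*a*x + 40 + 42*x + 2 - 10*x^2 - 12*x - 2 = 2*a^2 + a*(-8*x - 18) - 10*x^2 + 30*x + 40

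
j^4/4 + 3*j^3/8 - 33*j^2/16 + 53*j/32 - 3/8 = (j/4 + 1)*(j - 3/2)*(j - 1/2)^2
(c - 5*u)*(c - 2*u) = c^2 - 7*c*u + 10*u^2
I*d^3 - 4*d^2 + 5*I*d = d*(d + 5*I)*(I*d + 1)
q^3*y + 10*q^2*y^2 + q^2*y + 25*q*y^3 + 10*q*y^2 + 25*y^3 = (q + 5*y)^2*(q*y + y)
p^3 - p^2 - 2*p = p*(p - 2)*(p + 1)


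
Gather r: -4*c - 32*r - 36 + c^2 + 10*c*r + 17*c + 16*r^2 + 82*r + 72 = c^2 + 13*c + 16*r^2 + r*(10*c + 50) + 36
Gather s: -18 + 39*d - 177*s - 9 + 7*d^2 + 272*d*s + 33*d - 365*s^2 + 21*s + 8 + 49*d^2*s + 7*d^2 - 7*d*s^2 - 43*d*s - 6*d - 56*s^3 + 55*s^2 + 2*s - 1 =14*d^2 + 66*d - 56*s^3 + s^2*(-7*d - 310) + s*(49*d^2 + 229*d - 154) - 20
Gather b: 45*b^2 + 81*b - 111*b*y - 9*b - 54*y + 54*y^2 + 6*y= 45*b^2 + b*(72 - 111*y) + 54*y^2 - 48*y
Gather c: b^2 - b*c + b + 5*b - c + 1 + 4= b^2 + 6*b + c*(-b - 1) + 5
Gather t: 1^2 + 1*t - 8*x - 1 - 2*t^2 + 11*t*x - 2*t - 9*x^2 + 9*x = -2*t^2 + t*(11*x - 1) - 9*x^2 + x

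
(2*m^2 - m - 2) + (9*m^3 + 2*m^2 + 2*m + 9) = 9*m^3 + 4*m^2 + m + 7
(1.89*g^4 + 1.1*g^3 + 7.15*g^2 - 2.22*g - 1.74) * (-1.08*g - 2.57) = -2.0412*g^5 - 6.0453*g^4 - 10.549*g^3 - 15.9779*g^2 + 7.5846*g + 4.4718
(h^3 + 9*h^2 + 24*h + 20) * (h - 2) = h^4 + 7*h^3 + 6*h^2 - 28*h - 40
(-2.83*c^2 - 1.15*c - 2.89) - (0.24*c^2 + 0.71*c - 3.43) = -3.07*c^2 - 1.86*c + 0.54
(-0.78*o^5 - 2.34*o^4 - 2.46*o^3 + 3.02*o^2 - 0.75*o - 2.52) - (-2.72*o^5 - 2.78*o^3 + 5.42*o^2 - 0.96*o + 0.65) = 1.94*o^5 - 2.34*o^4 + 0.32*o^3 - 2.4*o^2 + 0.21*o - 3.17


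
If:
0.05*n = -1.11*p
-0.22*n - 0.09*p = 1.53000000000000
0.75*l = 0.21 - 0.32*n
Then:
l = 3.30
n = -7.09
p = 0.32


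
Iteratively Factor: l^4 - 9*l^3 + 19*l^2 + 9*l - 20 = (l - 1)*(l^3 - 8*l^2 + 11*l + 20) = (l - 4)*(l - 1)*(l^2 - 4*l - 5) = (l - 5)*(l - 4)*(l - 1)*(l + 1)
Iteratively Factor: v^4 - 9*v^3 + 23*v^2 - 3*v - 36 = (v - 4)*(v^3 - 5*v^2 + 3*v + 9) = (v - 4)*(v - 3)*(v^2 - 2*v - 3) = (v - 4)*(v - 3)*(v + 1)*(v - 3)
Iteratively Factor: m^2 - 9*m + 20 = (m - 4)*(m - 5)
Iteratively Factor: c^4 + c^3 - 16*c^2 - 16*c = (c - 4)*(c^3 + 5*c^2 + 4*c) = (c - 4)*(c + 1)*(c^2 + 4*c) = c*(c - 4)*(c + 1)*(c + 4)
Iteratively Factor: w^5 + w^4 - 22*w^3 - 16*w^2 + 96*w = (w + 4)*(w^4 - 3*w^3 - 10*w^2 + 24*w) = (w - 4)*(w + 4)*(w^3 + w^2 - 6*w) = (w - 4)*(w + 3)*(w + 4)*(w^2 - 2*w) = (w - 4)*(w - 2)*(w + 3)*(w + 4)*(w)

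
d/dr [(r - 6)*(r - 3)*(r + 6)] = 3*r^2 - 6*r - 36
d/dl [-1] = 0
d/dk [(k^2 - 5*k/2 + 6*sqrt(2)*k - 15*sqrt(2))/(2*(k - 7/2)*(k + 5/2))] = (-48*sqrt(2)*k^2 + 12*k^2 - 140*k + 240*sqrt(2)*k - 540*sqrt(2) + 175)/(16*k^4 - 32*k^3 - 264*k^2 + 280*k + 1225)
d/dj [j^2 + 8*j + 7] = 2*j + 8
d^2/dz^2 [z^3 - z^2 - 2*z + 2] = 6*z - 2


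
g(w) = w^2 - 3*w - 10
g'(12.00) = 21.00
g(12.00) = 98.00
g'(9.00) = 15.00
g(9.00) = 44.00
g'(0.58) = -1.84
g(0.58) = -11.40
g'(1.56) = 0.12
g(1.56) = -12.25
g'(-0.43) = -3.86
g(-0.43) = -8.53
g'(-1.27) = -5.54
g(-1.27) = -4.58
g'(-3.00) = -9.00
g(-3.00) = 8.00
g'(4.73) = 6.46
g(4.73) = -1.82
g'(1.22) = -0.56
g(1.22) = -12.17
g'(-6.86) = -16.72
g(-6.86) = 57.64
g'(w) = 2*w - 3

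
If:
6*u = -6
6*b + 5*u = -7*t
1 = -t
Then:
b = 2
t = -1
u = -1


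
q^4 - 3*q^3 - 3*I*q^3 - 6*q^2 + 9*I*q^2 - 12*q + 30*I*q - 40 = (q - 5)*(q + 2)*(q - 4*I)*(q + I)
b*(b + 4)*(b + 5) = b^3 + 9*b^2 + 20*b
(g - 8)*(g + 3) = g^2 - 5*g - 24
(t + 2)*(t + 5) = t^2 + 7*t + 10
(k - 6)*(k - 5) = k^2 - 11*k + 30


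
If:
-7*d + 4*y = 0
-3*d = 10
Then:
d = -10/3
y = -35/6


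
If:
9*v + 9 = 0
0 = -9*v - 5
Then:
No Solution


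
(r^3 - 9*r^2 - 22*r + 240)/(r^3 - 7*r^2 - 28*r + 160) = (r - 6)/(r - 4)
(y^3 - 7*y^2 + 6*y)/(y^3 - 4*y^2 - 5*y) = (-y^2 + 7*y - 6)/(-y^2 + 4*y + 5)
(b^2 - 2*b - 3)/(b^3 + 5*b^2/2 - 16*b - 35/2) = 2*(b - 3)/(2*b^2 + 3*b - 35)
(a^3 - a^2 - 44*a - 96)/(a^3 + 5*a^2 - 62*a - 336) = (a^2 + 7*a + 12)/(a^2 + 13*a + 42)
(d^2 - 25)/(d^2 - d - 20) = (d + 5)/(d + 4)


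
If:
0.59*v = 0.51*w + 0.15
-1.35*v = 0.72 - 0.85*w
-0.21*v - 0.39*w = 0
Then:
No Solution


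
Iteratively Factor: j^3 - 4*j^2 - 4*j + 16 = (j - 4)*(j^2 - 4) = (j - 4)*(j - 2)*(j + 2)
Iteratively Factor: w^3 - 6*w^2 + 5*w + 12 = (w - 4)*(w^2 - 2*w - 3) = (w - 4)*(w - 3)*(w + 1)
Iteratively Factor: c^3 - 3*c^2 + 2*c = (c - 1)*(c^2 - 2*c) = c*(c - 1)*(c - 2)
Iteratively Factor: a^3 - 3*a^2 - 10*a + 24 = (a - 2)*(a^2 - a - 12) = (a - 4)*(a - 2)*(a + 3)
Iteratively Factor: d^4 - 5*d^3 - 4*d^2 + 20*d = (d + 2)*(d^3 - 7*d^2 + 10*d) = (d - 2)*(d + 2)*(d^2 - 5*d) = d*(d - 2)*(d + 2)*(d - 5)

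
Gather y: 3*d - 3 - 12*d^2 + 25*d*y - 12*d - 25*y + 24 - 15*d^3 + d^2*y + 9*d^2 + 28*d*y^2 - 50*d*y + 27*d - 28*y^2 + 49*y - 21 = -15*d^3 - 3*d^2 + 18*d + y^2*(28*d - 28) + y*(d^2 - 25*d + 24)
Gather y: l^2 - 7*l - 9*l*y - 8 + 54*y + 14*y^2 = l^2 - 7*l + 14*y^2 + y*(54 - 9*l) - 8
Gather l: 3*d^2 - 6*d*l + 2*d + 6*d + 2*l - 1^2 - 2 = 3*d^2 + 8*d + l*(2 - 6*d) - 3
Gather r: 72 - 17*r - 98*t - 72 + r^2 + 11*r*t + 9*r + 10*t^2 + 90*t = r^2 + r*(11*t - 8) + 10*t^2 - 8*t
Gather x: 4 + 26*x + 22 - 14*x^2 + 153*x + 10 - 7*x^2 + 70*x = -21*x^2 + 249*x + 36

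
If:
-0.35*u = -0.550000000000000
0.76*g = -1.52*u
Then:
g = -3.14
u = 1.57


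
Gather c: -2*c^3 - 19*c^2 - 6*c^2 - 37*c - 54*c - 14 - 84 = -2*c^3 - 25*c^2 - 91*c - 98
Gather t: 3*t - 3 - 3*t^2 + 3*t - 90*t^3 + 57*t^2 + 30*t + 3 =-90*t^3 + 54*t^2 + 36*t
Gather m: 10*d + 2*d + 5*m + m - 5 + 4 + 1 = 12*d + 6*m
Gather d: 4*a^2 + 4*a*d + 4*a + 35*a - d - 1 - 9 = 4*a^2 + 39*a + d*(4*a - 1) - 10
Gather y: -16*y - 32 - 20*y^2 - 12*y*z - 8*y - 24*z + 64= -20*y^2 + y*(-12*z - 24) - 24*z + 32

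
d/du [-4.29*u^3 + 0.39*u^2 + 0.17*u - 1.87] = -12.87*u^2 + 0.78*u + 0.17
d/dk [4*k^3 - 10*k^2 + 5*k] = 12*k^2 - 20*k + 5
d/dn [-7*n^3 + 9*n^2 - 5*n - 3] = -21*n^2 + 18*n - 5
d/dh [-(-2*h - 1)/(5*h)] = -1/(5*h^2)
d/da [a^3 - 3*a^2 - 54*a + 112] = 3*a^2 - 6*a - 54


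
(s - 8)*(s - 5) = s^2 - 13*s + 40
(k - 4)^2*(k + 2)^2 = k^4 - 4*k^3 - 12*k^2 + 32*k + 64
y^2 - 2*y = y*(y - 2)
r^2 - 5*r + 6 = (r - 3)*(r - 2)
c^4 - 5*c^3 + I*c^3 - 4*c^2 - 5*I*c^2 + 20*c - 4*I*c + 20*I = (c - 5)*(c - 2)*(c + 2)*(c + I)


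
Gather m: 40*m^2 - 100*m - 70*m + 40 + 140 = 40*m^2 - 170*m + 180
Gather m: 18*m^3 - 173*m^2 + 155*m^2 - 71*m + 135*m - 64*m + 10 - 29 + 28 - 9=18*m^3 - 18*m^2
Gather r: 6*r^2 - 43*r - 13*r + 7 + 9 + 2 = 6*r^2 - 56*r + 18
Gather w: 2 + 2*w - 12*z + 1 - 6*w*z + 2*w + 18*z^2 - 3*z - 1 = w*(4 - 6*z) + 18*z^2 - 15*z + 2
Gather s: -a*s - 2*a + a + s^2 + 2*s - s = -a + s^2 + s*(1 - a)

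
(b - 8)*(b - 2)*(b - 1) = b^3 - 11*b^2 + 26*b - 16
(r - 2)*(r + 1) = r^2 - r - 2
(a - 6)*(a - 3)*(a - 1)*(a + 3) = a^4 - 7*a^3 - 3*a^2 + 63*a - 54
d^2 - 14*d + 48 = (d - 8)*(d - 6)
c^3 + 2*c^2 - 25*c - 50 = (c - 5)*(c + 2)*(c + 5)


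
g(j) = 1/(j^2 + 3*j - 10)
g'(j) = (-2*j - 3)/(j^2 + 3*j - 10)^2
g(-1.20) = -0.08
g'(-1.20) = -0.00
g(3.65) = 0.07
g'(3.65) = -0.05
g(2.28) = 0.49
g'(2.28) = -1.82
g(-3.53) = -0.12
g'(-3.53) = 0.06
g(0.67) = -0.13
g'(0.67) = -0.08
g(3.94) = 0.06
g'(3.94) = -0.04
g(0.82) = -0.15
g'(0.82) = -0.10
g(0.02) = -0.10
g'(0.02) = -0.03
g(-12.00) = 0.01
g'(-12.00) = 0.00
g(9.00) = 0.01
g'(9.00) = 0.00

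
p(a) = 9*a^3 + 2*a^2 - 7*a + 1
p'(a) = 27*a^2 + 4*a - 7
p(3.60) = 421.62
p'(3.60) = 357.32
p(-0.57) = 3.97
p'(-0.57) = -0.51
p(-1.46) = -12.53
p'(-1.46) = 44.71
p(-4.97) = -1019.68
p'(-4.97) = 640.04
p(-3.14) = -235.93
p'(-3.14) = 246.65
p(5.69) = 1683.90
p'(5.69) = 889.91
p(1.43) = 21.40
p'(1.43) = 53.93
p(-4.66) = -833.70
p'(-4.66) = 560.68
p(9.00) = 6661.00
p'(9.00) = 2216.00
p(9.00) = 6661.00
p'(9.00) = 2216.00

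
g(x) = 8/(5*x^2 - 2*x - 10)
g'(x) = 8*(2 - 10*x)/(5*x^2 - 2*x - 10)^2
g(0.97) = -1.11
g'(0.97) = -1.18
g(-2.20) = 0.43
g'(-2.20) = 0.55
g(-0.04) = -0.81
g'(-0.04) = 0.20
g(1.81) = 2.90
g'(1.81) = -16.90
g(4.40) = 0.10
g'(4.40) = -0.06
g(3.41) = 0.19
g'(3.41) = -0.15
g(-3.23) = 0.16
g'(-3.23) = 0.12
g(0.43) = -0.81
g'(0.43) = -0.19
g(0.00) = -0.80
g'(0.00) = 0.16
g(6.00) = 0.05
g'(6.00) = -0.02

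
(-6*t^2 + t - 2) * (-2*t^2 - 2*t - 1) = 12*t^4 + 10*t^3 + 8*t^2 + 3*t + 2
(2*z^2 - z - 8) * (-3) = -6*z^2 + 3*z + 24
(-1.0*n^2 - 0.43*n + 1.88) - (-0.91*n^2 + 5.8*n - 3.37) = -0.09*n^2 - 6.23*n + 5.25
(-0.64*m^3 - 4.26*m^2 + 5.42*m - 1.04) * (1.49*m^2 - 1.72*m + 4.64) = -0.9536*m^5 - 5.2466*m^4 + 12.4334*m^3 - 30.6384*m^2 + 26.9376*m - 4.8256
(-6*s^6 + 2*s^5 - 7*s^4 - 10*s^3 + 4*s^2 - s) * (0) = 0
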